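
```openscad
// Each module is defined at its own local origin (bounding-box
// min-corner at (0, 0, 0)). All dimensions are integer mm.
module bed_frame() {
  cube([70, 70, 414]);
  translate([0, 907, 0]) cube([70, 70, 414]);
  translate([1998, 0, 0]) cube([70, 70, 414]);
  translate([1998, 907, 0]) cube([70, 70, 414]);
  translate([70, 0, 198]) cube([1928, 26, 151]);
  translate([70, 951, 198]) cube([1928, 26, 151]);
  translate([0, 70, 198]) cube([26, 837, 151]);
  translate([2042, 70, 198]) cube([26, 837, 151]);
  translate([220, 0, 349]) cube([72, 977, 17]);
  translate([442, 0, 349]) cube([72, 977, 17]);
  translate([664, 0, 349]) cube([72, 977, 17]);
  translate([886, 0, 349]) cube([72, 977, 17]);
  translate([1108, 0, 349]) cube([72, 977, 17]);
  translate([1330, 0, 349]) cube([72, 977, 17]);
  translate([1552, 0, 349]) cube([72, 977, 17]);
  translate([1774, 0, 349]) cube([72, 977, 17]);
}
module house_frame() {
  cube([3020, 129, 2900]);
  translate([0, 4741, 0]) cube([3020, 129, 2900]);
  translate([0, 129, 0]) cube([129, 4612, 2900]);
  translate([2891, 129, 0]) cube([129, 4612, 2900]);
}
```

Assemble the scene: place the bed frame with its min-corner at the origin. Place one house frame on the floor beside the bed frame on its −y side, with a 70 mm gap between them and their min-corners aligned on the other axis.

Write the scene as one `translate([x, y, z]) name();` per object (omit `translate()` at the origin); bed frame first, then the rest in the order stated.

bed_frame();
translate([0, -4940, 0]) house_frame();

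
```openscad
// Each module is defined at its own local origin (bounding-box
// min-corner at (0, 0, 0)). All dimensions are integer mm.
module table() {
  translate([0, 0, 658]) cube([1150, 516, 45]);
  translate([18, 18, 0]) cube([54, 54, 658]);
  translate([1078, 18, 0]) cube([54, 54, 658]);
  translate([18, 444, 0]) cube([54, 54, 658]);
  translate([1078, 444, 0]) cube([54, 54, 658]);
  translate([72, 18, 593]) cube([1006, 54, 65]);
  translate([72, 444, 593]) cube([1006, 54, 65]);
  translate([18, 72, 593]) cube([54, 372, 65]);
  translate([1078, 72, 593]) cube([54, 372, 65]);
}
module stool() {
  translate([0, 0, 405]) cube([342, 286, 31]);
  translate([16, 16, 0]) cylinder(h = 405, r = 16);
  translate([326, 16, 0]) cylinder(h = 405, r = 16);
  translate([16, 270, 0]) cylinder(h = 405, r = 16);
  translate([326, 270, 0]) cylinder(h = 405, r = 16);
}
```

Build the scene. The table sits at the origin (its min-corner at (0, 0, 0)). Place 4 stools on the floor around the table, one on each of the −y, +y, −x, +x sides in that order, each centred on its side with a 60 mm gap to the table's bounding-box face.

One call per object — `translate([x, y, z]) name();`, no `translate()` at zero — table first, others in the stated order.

table();
translate([404, -346, 0]) stool();
translate([404, 576, 0]) stool();
translate([-402, 115, 0]) stool();
translate([1210, 115, 0]) stool();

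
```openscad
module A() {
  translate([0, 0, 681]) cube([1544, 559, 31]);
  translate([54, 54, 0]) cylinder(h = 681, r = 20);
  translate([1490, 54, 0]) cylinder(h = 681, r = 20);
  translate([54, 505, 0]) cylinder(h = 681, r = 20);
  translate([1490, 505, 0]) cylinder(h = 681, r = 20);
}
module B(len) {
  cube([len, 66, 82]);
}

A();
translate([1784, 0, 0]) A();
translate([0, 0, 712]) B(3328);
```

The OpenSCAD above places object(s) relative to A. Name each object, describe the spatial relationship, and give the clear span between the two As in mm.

A is a table. B is a beam. A beam spans the tops of two tables. The clear span between the two tables is 240 mm.

Second table starts at x = 1784; first ends at x = 1544; clear span = 1784 − 1544 = 240 mm.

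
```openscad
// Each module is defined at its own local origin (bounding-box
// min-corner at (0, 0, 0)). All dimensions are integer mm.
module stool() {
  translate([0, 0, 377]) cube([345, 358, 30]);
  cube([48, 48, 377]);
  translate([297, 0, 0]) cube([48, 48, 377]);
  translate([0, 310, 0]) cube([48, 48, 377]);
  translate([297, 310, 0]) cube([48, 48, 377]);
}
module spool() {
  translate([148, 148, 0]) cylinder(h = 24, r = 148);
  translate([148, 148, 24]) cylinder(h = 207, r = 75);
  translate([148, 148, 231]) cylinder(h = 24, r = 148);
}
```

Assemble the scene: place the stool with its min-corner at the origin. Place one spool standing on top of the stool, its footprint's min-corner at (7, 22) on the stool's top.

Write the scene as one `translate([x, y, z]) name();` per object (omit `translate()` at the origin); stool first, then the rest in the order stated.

stool();
translate([7, 22, 407]) spool();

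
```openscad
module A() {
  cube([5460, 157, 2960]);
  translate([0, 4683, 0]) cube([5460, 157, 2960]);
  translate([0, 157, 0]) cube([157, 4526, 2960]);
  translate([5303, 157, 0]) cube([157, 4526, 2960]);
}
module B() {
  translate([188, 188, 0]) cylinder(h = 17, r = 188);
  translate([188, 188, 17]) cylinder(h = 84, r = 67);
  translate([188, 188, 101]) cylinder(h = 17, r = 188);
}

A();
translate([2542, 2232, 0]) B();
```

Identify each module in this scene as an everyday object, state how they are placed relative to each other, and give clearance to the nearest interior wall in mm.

Clearances: x = 2385, y = 2075; minimum 2075 mm.

A is a house frame. B is a spool. The spool sits inside the house frame, centred. The clearance to the nearest interior wall is 2075 mm.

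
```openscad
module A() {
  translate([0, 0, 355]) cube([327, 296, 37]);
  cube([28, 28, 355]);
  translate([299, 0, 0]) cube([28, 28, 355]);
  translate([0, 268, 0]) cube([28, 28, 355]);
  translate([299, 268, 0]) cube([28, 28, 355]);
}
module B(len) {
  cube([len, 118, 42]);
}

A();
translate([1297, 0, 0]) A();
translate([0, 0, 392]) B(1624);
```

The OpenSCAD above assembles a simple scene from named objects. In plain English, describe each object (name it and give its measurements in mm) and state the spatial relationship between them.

A is a four-legged stool. The seat is a 327×296×37 mm slab whose top surface is at z = 392 mm; four square legs, each 28×28 mm in cross-section, run from the floor (z = 0) to the underside of the seat, each flush with a corner of the seat.

B is a rectangular beam 1624 mm long (x), 118 mm deep (y), 42 mm thick (z).

The beam spans the tops of two stools placed 970 mm apart, resting at z = 392 mm.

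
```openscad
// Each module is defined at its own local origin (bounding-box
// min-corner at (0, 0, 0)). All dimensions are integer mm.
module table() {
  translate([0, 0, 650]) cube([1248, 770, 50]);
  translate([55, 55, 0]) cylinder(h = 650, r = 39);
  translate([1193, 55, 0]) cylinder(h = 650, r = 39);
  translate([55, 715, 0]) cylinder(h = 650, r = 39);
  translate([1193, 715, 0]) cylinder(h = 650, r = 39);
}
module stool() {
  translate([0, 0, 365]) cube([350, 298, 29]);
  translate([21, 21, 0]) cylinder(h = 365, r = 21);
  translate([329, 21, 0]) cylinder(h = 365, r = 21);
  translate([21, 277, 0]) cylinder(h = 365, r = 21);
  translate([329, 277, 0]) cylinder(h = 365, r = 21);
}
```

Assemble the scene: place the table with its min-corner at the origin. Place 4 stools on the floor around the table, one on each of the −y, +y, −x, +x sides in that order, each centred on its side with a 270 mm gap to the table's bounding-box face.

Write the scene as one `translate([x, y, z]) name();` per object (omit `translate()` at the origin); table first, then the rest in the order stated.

table();
translate([449, -568, 0]) stool();
translate([449, 1040, 0]) stool();
translate([-620, 236, 0]) stool();
translate([1518, 236, 0]) stool();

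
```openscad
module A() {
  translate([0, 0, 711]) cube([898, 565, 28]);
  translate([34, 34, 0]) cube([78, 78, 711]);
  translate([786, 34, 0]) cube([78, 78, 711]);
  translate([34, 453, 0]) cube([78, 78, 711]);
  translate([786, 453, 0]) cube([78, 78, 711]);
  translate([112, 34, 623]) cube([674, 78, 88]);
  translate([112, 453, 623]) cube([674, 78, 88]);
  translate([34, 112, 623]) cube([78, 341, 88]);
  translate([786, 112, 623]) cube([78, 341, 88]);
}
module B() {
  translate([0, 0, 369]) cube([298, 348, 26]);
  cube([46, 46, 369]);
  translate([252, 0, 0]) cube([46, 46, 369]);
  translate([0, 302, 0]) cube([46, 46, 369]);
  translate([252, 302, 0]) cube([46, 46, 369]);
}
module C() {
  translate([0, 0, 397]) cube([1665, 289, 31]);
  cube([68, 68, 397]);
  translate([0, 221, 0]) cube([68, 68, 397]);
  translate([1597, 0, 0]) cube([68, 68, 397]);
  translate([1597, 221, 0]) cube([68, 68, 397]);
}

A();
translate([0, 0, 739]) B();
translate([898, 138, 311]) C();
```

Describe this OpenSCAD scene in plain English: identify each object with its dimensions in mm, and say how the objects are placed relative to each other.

A is a rectangular dining table. The top is 898×565×28 mm with its upper surface at z = 739 mm. It stands on four 78×78 mm square legs, each inset 34 mm from the nearest pair of top edges, running from the floor to the underside of the top. Four apron rails, 78 mm thick and 88 mm tall, run between adjacent legs with their top edges flush with the underside of the top and their outer faces flush with the legs' outer faces.

B is a four-legged stool. The seat is 298×348 mm, 26 mm thick, top at z = 395 mm. It stands on four square legs, each 46×46 mm in cross-section, from z = 0 to the seat underside, each flush with a corner of the seat.

C is a long wooden bench with a 1665 mm (x) × 289 mm (y) seat, 31 mm thick, its top surface 428 mm above the floor. Four 68 mm square legs at the seat corners, flush with the edges, run from z = 0 to the seat underside.

The stool is on top of the table. The bench is beside the table with their tops flush at z = 739.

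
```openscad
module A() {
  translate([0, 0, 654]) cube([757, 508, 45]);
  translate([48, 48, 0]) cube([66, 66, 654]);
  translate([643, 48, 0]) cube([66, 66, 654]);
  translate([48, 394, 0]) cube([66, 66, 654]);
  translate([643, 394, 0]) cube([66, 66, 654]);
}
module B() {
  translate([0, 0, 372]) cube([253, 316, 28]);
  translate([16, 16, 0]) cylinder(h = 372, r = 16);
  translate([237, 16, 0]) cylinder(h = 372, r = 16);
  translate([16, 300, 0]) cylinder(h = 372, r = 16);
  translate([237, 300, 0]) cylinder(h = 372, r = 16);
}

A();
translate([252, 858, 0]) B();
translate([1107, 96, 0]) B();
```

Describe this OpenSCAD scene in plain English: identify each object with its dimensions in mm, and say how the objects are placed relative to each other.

A is a table: top 757 mm (x) × 508 mm (y), 45 mm thick, upper face at z = 699 mm, on four 66×66 mm square legs, each inset 48 mm from the nearest pair of top edges, running from z = 0 to the bottom of the top.

B is a simple wooden stool: a rectangular seat 253 mm (x) by 316 mm (y), 28 mm thick, top face at z = 400 mm, on four round legs, each 32 mm in diameter. The legs rest on z = 0, each leg's axis is inset half a diameter from the nearest pair of seat edges (so the leg's bounding box is flush with the corner).

Two stools sit around the table at the +y, +x sides.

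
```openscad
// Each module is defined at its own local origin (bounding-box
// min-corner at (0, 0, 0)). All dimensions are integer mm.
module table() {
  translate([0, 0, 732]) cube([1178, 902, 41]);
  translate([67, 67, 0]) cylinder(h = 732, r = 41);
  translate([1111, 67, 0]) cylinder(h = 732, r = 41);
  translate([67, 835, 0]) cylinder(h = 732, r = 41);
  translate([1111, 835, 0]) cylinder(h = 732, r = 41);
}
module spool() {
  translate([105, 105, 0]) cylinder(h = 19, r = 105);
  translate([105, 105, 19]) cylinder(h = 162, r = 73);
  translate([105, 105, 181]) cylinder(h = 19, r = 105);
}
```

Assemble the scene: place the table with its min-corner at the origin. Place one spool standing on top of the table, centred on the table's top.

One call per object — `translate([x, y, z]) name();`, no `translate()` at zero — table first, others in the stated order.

table();
translate([484, 346, 773]) spool();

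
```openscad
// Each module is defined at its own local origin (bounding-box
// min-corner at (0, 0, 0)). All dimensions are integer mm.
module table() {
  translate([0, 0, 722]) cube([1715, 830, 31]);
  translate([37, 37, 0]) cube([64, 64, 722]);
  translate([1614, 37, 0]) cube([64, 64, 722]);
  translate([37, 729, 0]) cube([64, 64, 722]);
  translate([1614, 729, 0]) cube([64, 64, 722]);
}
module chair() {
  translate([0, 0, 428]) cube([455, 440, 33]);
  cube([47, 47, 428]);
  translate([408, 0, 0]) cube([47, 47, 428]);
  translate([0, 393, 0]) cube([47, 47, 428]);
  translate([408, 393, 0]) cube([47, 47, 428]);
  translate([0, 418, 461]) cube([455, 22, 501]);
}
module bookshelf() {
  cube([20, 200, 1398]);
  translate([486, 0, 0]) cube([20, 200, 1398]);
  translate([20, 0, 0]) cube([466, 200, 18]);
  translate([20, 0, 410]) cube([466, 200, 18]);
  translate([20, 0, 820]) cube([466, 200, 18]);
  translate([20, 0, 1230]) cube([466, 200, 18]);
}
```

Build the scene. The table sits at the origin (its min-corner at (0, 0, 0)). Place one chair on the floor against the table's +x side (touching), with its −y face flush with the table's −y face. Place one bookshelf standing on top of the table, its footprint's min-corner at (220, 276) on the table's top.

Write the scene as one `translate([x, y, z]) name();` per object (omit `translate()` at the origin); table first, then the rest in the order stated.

table();
translate([1715, 0, 0]) chair();
translate([220, 276, 753]) bookshelf();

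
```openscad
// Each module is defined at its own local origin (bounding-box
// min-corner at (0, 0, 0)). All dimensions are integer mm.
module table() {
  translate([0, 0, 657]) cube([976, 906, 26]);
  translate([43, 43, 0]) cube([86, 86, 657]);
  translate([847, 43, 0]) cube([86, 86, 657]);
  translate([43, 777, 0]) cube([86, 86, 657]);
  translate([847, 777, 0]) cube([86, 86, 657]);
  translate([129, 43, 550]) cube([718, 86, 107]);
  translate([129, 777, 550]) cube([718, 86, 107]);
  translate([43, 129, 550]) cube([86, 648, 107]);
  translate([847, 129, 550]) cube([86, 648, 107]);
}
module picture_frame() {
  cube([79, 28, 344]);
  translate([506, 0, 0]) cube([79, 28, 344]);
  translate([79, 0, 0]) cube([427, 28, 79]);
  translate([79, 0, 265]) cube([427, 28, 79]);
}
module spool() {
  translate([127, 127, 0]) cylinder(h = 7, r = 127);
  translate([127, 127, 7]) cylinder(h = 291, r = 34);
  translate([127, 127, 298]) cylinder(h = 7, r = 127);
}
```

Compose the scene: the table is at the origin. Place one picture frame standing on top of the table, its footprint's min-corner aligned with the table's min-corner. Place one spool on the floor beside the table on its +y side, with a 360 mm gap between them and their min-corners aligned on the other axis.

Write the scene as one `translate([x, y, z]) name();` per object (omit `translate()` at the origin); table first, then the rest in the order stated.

table();
translate([0, 0, 683]) picture_frame();
translate([0, 1266, 0]) spool();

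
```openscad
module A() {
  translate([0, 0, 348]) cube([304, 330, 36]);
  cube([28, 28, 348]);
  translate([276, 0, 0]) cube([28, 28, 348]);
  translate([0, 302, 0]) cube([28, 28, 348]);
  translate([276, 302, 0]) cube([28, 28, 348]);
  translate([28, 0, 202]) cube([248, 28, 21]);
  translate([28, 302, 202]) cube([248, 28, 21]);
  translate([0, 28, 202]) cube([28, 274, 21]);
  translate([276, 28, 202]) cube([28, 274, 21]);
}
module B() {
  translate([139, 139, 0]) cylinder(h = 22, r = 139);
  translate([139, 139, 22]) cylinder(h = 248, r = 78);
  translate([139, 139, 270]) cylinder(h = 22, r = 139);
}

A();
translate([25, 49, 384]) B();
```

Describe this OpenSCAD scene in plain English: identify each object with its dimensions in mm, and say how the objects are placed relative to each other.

A is a simple wooden stool: a rectangular seat 304 mm (x) by 330 mm (y), 36 mm thick, top face at z = 384 mm, on four square legs, each 28×28 mm in cross-section. The legs rest on z = 0, each flush with a corner of the seat. Four stretchers, 28 mm wide and 21 mm tall, connect adjacent legs with their undersides at z = 202 mm, each running between the inner faces of the legs it joins and aligned with the legs' outer faces on the other axis.

B is a spool: two coaxial disc flanges of radius 139 mm and thickness 22 mm, joined by a core cylinder of radius 78 mm and height 248 mm. The lower flange rests on z = 0 and the three cylinders share a vertical axis.

The spool is on top of the stool.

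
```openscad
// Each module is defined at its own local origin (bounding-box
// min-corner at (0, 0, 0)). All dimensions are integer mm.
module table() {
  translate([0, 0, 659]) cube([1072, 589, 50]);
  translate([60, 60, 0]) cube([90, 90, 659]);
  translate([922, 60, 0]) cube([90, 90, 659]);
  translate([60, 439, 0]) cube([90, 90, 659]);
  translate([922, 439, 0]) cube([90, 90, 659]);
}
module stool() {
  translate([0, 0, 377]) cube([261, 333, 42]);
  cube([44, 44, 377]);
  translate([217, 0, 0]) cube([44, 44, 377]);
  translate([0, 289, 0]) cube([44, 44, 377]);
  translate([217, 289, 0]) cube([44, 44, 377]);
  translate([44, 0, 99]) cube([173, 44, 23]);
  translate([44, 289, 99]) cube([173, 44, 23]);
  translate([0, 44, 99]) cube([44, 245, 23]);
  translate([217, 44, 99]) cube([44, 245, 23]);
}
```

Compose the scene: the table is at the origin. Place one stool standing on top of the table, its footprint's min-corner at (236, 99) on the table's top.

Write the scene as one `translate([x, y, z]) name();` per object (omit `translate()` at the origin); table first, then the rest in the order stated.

table();
translate([236, 99, 709]) stool();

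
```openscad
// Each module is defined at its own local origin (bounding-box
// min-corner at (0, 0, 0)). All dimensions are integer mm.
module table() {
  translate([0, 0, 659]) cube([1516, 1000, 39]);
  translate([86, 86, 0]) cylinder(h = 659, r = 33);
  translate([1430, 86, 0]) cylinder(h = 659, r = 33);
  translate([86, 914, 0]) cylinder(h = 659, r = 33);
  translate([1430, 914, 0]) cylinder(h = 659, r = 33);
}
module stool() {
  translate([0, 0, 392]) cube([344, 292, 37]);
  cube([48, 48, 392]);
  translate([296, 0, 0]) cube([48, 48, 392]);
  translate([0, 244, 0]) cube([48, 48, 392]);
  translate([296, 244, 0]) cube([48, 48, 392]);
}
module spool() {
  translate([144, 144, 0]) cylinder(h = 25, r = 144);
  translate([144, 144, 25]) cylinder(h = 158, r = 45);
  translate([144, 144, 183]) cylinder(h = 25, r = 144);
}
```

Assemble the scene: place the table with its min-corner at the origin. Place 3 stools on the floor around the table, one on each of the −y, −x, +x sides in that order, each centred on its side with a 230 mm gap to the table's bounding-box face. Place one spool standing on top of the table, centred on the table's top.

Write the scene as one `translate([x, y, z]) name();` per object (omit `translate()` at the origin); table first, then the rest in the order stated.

table();
translate([586, -522, 0]) stool();
translate([-574, 354, 0]) stool();
translate([1746, 354, 0]) stool();
translate([614, 356, 698]) spool();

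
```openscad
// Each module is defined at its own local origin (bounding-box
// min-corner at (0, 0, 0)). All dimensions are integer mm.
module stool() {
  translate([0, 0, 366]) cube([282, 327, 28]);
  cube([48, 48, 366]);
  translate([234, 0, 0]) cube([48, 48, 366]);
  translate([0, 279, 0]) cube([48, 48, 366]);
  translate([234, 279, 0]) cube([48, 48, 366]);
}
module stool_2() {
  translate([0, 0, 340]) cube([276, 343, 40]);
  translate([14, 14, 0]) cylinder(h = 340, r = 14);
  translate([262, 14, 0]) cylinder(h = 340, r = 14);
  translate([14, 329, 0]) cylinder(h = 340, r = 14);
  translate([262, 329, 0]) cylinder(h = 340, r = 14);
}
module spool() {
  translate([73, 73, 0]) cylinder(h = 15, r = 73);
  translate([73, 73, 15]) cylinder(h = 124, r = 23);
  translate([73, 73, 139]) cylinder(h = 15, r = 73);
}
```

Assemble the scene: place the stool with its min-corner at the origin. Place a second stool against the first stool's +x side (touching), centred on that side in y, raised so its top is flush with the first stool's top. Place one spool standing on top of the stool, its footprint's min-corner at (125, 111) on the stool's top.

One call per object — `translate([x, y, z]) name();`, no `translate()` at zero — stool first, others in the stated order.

stool();
translate([282, -8, 14]) stool_2();
translate([125, 111, 394]) spool();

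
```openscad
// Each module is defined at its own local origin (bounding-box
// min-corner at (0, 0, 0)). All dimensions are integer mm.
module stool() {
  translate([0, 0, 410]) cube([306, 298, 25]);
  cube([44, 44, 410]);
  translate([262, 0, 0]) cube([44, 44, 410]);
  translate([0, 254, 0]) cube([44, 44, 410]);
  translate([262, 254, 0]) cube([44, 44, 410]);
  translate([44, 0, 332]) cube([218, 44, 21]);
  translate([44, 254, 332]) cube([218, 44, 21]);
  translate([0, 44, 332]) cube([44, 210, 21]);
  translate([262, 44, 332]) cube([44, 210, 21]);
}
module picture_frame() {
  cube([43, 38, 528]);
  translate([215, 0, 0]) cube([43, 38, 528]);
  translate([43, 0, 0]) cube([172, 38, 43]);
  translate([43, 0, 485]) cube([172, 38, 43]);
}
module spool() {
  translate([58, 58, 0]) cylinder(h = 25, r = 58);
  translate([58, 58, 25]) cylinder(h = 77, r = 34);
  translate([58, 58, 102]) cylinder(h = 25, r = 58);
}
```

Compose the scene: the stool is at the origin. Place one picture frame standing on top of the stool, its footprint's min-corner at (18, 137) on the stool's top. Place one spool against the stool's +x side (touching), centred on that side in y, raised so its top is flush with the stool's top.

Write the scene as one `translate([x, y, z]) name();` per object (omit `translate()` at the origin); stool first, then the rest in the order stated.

stool();
translate([18, 137, 435]) picture_frame();
translate([306, 91, 308]) spool();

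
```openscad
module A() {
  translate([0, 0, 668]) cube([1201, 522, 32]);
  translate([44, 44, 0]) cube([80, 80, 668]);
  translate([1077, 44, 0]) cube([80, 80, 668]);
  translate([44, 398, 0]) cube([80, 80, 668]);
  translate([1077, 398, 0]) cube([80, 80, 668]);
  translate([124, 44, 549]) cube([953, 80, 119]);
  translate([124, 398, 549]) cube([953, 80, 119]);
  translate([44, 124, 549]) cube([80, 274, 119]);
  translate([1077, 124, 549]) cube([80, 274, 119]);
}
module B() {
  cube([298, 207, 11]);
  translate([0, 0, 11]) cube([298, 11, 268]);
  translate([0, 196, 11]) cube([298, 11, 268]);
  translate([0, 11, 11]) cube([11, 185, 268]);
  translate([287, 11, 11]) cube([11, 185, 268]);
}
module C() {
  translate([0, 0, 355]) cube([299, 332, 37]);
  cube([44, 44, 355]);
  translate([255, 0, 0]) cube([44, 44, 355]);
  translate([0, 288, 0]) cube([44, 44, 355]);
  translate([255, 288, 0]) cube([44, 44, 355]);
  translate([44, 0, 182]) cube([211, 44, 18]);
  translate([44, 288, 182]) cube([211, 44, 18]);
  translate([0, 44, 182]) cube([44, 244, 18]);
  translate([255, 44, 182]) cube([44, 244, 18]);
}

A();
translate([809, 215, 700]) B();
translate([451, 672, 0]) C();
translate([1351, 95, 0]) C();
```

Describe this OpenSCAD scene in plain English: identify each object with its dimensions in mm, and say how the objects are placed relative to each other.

A is a table: top 1201 mm (x) × 522 mm (y), 32 mm thick, upper face at z = 700 mm, on four 80×80 mm square legs, each inset 44 mm from the nearest pair of top edges, running from z = 0 to the bottom of the top. Four apron rails, 80 mm thick and 119 mm tall, run between adjacent legs with their top edges flush with the underside of the top and their outer faces flush with the legs' outer faces.

B is an open storage box with external size 298×207×279 mm and wall thickness 11 mm (the base is also 11 mm thick). The base covers the whole footprint; the four walls stand on the base, with the y-facing walls full-width and the x-facing walls fitting between their inner faces.

C is a simple wooden stool: a rectangular seat 299 mm (x) by 332 mm (y), 37 mm thick, top face at z = 392 mm, on four square legs, each 44×44 mm in cross-section. The legs rest on z = 0, each flush with a corner of the seat. Four stretchers, 44 mm wide and 18 mm tall, connect adjacent legs with their undersides at z = 182 mm, each running between the inner faces of the legs it joins and aligned with the legs' outer faces on the other axis.

The open box is on top of the table. Two stools sit around the table at the +y, +x sides.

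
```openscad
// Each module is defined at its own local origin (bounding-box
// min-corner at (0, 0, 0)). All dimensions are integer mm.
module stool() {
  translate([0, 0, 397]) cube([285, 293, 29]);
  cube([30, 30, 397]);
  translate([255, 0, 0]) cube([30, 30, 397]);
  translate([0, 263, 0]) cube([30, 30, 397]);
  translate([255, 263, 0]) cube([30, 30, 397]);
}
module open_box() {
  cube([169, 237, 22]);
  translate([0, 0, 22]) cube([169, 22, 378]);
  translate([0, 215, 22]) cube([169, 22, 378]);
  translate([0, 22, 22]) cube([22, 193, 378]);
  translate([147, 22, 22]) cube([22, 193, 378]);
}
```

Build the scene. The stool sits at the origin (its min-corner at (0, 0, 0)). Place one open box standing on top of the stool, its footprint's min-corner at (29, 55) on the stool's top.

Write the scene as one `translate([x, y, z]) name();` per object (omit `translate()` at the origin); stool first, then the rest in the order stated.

stool();
translate([29, 55, 426]) open_box();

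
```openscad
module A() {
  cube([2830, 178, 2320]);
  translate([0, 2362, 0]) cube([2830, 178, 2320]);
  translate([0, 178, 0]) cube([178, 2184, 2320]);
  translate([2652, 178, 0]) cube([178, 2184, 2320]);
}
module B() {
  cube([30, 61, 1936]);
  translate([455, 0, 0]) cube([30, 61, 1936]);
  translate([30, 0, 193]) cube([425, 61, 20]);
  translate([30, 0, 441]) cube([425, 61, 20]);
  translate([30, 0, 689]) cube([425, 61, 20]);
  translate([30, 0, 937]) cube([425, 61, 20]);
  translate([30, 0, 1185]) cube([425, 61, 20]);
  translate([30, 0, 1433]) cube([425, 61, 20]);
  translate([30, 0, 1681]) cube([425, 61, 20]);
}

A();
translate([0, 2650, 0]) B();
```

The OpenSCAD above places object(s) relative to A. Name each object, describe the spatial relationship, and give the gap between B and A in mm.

The ladder's nearest face is 110 mm from the house frame's +y face.

A is a house frame. B is a ladder. The ladder is on the floor beside the house frame on its +y side. The gap between the ladder and the house frame is 110 mm.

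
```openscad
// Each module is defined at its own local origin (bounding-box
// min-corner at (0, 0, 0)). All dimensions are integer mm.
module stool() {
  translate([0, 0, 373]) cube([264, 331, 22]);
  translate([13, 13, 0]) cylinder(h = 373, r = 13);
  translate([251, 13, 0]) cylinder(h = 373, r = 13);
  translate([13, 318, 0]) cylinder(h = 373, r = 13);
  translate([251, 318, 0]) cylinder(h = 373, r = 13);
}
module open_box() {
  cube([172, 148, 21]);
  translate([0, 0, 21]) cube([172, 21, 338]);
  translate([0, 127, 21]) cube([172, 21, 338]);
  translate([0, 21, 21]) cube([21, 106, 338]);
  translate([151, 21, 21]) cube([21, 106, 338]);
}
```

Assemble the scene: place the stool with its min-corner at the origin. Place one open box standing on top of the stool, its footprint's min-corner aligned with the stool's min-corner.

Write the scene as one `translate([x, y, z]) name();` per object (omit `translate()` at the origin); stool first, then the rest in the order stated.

stool();
translate([0, 0, 395]) open_box();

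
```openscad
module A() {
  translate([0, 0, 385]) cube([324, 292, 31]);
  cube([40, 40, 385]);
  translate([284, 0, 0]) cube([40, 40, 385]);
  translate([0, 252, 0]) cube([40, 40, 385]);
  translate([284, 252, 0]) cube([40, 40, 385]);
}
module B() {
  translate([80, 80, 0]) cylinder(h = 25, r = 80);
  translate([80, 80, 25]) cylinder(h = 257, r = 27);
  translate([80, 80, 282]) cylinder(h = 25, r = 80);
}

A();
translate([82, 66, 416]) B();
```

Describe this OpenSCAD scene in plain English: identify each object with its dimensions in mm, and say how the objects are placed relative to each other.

A is a simple wooden stool: a rectangular seat 324 mm (x) by 292 mm (y), 31 mm thick, top face at z = 416 mm, on four square legs, each 40×40 mm in cross-section. The legs rest on z = 0, each flush with a corner of the seat.

B is a spool: two coaxial disc flanges of radius 80 mm and thickness 25 mm, joined by a core cylinder of radius 27 mm and height 257 mm. The lower flange rests on z = 0 and the three cylinders share a vertical axis.

The spool is on top of the stool, centred.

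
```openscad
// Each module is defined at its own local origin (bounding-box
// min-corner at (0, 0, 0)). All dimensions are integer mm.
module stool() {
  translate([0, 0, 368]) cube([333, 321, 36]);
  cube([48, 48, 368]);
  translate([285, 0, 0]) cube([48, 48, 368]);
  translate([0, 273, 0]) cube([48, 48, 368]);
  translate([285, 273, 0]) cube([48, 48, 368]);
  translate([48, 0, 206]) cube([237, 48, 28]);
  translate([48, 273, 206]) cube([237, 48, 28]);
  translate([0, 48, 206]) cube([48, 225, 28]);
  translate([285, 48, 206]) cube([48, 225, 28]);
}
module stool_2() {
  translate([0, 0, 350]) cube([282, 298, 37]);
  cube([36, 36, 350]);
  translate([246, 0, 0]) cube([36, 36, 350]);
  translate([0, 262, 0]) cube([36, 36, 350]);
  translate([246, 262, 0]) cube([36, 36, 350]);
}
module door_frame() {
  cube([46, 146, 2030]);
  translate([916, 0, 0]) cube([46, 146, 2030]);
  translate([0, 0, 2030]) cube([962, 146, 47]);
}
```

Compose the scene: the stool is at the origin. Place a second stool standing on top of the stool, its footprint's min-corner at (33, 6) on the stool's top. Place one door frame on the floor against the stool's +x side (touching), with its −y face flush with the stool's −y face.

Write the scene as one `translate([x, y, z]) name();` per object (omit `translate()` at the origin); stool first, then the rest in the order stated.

stool();
translate([33, 6, 404]) stool_2();
translate([333, 0, 0]) door_frame();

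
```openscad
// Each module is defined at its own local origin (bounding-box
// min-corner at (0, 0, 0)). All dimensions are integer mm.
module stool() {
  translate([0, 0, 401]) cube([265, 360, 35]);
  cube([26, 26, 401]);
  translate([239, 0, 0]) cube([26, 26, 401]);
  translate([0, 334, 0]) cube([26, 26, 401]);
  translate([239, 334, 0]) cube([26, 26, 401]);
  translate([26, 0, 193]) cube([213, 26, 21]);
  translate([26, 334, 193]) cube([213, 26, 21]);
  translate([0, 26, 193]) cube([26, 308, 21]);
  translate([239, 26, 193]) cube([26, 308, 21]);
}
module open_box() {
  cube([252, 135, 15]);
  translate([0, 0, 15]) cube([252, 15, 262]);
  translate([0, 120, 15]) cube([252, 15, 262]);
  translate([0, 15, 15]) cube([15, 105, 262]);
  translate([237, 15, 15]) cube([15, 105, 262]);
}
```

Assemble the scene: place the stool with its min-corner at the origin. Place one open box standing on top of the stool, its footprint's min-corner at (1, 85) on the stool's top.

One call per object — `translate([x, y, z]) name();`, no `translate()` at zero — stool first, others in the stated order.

stool();
translate([1, 85, 436]) open_box();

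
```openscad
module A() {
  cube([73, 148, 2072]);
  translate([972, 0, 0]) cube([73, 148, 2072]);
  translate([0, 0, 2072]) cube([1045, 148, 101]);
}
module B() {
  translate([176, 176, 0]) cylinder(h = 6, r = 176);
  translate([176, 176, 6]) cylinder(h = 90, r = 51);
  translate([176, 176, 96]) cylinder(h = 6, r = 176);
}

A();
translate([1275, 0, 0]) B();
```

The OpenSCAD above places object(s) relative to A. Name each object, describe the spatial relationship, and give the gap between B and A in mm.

The spool's nearest face is 230 mm from the door frame's +x face.

A is a door frame. B is a spool. The spool is on the floor beside the door frame on its +x side. The gap between the spool and the door frame is 230 mm.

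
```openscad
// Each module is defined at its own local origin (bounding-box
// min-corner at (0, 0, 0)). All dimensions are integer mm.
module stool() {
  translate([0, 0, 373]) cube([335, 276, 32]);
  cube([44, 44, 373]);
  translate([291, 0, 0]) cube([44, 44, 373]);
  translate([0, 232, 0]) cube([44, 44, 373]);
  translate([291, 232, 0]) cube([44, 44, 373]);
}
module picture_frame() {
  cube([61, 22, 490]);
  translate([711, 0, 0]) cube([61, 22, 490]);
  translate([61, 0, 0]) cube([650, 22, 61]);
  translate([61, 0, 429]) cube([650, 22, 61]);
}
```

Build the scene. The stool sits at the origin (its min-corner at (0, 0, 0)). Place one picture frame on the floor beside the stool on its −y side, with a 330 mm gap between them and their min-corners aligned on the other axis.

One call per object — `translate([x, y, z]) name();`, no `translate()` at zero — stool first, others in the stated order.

stool();
translate([0, -352, 0]) picture_frame();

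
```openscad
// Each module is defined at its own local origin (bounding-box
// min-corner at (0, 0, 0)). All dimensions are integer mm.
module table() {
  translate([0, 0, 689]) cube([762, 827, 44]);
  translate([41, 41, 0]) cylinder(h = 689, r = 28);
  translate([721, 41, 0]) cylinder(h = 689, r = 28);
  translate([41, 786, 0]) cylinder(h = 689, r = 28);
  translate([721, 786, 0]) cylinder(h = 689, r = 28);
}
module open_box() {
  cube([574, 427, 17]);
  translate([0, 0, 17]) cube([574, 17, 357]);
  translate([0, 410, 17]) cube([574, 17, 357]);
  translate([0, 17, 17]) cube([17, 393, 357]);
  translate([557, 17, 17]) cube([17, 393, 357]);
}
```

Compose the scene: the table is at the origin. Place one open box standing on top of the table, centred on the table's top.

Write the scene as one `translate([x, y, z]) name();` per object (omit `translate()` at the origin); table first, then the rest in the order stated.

table();
translate([94, 200, 733]) open_box();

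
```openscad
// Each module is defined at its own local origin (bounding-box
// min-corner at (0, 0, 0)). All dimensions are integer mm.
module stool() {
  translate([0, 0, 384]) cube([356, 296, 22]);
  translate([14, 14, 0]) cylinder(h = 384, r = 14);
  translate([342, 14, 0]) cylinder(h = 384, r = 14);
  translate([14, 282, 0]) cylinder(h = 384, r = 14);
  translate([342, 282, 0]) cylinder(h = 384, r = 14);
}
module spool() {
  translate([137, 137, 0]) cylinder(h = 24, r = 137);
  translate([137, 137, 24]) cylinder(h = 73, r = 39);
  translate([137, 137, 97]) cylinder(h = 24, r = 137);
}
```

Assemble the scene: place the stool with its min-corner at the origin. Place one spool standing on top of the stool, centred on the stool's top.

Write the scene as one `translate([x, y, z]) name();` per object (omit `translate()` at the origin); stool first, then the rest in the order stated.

stool();
translate([41, 11, 406]) spool();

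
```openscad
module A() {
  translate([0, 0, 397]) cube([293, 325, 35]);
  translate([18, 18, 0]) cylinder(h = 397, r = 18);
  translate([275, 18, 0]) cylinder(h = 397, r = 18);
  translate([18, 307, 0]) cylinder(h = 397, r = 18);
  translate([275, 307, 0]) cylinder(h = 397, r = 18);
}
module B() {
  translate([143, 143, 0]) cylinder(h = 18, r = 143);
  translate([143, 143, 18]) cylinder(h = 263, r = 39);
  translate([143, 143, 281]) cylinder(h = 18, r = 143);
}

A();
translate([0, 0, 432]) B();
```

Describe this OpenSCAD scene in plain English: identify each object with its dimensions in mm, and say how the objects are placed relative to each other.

A is a four-legged stool. The seat is a 293×325×35 mm slab whose top surface is at z = 432 mm; four round legs, each 36 mm in diameter, run from the floor (z = 0) to the underside of the seat, each leg's axis is inset half a diameter from the nearest pair of seat edges (so the leg's bounding box is flush with the corner).

B is a spool: two coaxial disc flanges of radius 143 mm and thickness 18 mm, joined by a core cylinder of radius 39 mm and height 263 mm. The lower flange rests on z = 0 and the three cylinders share a vertical axis.

The spool is on top of the stool.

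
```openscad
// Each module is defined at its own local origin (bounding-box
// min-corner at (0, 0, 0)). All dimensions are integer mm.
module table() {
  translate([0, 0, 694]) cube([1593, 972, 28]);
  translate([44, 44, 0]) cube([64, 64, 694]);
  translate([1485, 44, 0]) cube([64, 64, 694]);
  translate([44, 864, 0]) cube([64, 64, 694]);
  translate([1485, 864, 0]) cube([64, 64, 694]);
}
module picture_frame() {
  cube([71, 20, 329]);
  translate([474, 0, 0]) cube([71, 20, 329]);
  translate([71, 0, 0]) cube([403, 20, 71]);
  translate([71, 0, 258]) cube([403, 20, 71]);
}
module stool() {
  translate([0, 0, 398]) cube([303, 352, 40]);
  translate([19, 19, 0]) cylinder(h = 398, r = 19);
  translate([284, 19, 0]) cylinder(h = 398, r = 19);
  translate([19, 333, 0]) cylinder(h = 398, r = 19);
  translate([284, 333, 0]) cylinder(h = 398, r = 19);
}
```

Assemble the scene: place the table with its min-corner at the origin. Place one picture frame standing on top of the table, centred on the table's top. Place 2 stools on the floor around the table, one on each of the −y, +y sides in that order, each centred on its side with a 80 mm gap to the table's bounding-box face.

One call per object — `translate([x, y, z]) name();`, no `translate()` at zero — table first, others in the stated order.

table();
translate([524, 476, 722]) picture_frame();
translate([645, -432, 0]) stool();
translate([645, 1052, 0]) stool();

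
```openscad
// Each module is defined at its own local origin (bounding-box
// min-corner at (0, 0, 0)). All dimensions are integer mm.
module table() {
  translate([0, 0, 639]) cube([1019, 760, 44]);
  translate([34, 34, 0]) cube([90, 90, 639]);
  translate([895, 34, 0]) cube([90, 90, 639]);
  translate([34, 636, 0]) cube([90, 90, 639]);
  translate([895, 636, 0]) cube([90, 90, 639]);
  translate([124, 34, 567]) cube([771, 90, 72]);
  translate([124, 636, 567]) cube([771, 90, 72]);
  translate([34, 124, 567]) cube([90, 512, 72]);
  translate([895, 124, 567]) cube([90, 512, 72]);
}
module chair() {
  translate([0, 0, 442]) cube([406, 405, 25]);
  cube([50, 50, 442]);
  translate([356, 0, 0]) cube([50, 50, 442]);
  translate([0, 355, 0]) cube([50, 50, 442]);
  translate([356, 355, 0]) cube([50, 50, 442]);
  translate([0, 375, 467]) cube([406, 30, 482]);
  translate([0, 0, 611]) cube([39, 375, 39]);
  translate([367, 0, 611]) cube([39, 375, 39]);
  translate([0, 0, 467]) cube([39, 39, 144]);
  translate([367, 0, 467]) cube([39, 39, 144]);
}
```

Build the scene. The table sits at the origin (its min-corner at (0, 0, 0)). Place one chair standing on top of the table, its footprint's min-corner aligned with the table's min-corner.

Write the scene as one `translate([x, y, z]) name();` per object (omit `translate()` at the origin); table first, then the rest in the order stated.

table();
translate([0, 0, 683]) chair();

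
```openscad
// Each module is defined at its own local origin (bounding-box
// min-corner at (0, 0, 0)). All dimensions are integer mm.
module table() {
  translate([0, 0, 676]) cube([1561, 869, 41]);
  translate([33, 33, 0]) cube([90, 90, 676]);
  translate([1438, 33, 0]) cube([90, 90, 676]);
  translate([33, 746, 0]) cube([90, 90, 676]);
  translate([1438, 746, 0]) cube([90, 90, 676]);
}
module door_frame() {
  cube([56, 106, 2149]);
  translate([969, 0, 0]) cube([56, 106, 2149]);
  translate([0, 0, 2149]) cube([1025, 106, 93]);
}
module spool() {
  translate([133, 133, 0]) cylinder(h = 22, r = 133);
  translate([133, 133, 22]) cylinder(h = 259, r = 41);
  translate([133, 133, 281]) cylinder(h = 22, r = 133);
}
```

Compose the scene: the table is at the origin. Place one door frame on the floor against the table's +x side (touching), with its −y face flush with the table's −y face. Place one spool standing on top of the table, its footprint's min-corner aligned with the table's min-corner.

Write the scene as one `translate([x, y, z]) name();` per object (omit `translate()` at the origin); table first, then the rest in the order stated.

table();
translate([1561, 0, 0]) door_frame();
translate([0, 0, 717]) spool();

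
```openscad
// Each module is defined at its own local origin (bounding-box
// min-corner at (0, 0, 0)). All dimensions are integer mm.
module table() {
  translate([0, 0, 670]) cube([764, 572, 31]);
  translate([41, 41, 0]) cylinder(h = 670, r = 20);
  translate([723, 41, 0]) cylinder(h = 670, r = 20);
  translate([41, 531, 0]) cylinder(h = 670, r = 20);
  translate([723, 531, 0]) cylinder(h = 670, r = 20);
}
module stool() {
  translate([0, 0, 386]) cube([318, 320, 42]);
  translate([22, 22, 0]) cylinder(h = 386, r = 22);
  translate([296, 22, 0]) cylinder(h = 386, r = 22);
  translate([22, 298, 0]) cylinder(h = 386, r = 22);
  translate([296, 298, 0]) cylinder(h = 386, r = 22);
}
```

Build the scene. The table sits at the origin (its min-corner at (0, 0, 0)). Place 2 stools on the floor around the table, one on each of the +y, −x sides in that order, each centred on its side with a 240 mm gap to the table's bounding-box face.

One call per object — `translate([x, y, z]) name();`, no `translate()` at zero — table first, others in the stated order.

table();
translate([223, 812, 0]) stool();
translate([-558, 126, 0]) stool();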